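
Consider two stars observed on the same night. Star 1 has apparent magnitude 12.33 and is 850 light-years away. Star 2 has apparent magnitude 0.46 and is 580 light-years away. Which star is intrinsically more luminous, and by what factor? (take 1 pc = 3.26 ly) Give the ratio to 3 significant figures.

Star 2 is more luminous, by a factor of 26100.

Star 1: d = 850 ly / 3.26 = 260.7 pc
Star 1: M = m − 5 log₁₀ d + 5 = 12.33 − 5·2.4162 + 5 = 5.249
Star 2: d = 580 ly / 3.26 = 177.9 pc
Star 2: M = m − 5 log₁₀ d + 5 = 0.46 − 5·2.2502 + 5 = -5.791
ΔM = M_1 − M_2 = 5.249 − (-5.791) = 11.040; smaller M is more luminous → Star 2.
L ratio = 10^(0.4 |ΔM|) = 10^4.416 = 26060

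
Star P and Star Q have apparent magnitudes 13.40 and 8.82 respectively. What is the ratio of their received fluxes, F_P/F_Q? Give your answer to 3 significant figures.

F_P/F_Q ≈ 0.0147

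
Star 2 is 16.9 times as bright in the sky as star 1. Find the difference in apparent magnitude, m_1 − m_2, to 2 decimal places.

Pogson: Δm = −2.5 log₁₀(ratio) = −2.5 log₁₀(16.9) = −2.5 × 1.2279 = -3.070
Star 2 is brighter so has the smaller magnitude: m_1 − m_2 is positive.

m_1 − m_2 ≈ 3.07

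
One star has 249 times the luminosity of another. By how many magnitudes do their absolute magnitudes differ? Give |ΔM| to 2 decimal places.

|ΔM| ≈ 5.99

Pogson: ΔM = −2.5 log₁₀(ratio) = −2.5 log₁₀(249) = −2.5 × 2.3962 = -5.990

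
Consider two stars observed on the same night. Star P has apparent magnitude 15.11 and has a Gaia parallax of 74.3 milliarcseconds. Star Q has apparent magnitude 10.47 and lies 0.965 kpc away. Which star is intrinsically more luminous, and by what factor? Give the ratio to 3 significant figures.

Star Q is more luminous, by a factor of 369000.

Star P: p = 74.3 mas = 0.0743″ → d = 1/p = 13.46 pc
Star P: M = m − 5 log₁₀ d + 5 = 15.11 − 5·1.1290 + 5 = 14.465
Star Q: d = 0.965 kpc = 965.0 pc
Star Q: M = m − 5 log₁₀ d + 5 = 10.47 − 5·2.9845 + 5 = 0.547
ΔM = M_P − M_Q = 14.465 − (0.547) = 13.918; smaller M is more luminous → Star Q.
L ratio = 10^(0.4 |ΔM|) = 10^5.567 = 369000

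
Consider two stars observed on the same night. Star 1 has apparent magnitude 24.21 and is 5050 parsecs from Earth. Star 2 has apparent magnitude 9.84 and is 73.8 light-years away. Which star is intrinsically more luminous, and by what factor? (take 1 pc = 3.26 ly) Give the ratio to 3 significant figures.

Star 2 is more luminous, by a factor of 11.2.

Star 1: M = m − 5 log₁₀ d + 5 = 24.21 − 5·3.7033 + 5 = 10.694
Star 2: d = 73.8 ly / 3.26 = 22.64 pc
Star 2: M = m − 5 log₁₀ d + 5 = 9.84 − 5·1.3548 + 5 = 8.066
ΔM = M_1 − M_2 = 10.694 − (8.066) = 2.628; smaller M is more luminous → Star 2.
L ratio = 10^(0.4 |ΔM|) = 10^1.051 = 11.25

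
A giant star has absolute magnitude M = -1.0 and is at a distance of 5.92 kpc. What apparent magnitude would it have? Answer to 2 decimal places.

d = 5.92 kpc = 5920 pc
m = M + 5 log₁₀ d − 5 = -1.0 + 5·3.7723 − 5 = 12.862

m ≈ 12.86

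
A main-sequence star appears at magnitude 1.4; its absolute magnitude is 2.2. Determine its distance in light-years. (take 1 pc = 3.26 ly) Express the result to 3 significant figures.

d ≈ 22.6 ly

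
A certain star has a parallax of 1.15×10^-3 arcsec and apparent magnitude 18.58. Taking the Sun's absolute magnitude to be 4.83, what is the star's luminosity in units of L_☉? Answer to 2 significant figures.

L/L_☉ ≈ 0.024

d = 1/p = 1/1.15×10^-3″ = 869.6 pc
M = m − 5 log₁₀ d + 5 = 18.58 − 5·2.9393 + 5 = 8.883
M − M_☉ = 8.883 − 4.83 = 4.053
L/L_☉ = 10^(−0.4 × 4.053) = 0.02391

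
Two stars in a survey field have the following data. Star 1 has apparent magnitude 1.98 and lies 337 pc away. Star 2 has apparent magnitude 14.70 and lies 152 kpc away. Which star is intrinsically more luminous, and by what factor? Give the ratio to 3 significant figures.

Star 2 is more luminous, by a factor of 1.66.

Star 1: M = m − 5 log₁₀ d + 5 = 1.98 − 5·2.5276 + 5 = -5.658
Star 2: d = 152 kpc = 152000 pc
Star 2: M = m − 5 log₁₀ d + 5 = 14.70 − 5·5.1818 + 5 = -6.209
ΔM = M_1 − M_2 = -5.658 − (-6.209) = 0.551; smaller M is more luminous → Star 2.
L ratio = 10^(0.4 |ΔM|) = 10^0.220 = 1.661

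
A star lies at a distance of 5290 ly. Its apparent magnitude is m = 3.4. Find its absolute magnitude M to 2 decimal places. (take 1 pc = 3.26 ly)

d = 5290 ly / 3.26 = 1623 pc
5 log₁₀(d/10 pc) = 5 log₁₀(1623) − 5 = 11.051
M = m − 5 log₁₀(d/10) = 3.4 − 11.051 = -7.651

M ≈ -7.65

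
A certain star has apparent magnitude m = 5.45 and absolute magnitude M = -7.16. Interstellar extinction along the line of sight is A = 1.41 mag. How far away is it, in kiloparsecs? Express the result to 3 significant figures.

d ≈ 1.74 kpc

m − M = 5 log₁₀(d/10 pc) + A  ⇒  5.45 − (-7.16) − 1.41 = 5 log₁₀(d/10)
11.200 = 5 log₁₀(d/10)
log₁₀ d = (m − M − A)/5 + 1 = 3.2400
d = 10^3.2400 = 1738 pc
= 1.738 kpc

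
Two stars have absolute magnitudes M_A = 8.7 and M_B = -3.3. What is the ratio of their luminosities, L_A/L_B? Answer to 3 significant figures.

ΔM = M_A − M_B = 12.0
L_A/L_B = 10^(−0.4 ΔM) = 10^-4.800 = 1.585×10^-5

L_A/L_B ≈ 1.58×10^-5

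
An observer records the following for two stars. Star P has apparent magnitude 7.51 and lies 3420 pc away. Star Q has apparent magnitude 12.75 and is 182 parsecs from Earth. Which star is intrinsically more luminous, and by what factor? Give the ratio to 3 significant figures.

Star P: M = m − 5 log₁₀ d + 5 = 7.51 − 5·3.5340 + 5 = -5.160
Star Q: M = m − 5 log₁₀ d + 5 = 12.75 − 5·2.2601 + 5 = 6.450
ΔM = M_P − M_Q = -5.160 − (6.450) = -11.610; smaller M is more luminous → Star P.
L ratio = 10^(0.4 |ΔM|) = 10^4.644 = 44050

Star P is more luminous, by a factor of 44000.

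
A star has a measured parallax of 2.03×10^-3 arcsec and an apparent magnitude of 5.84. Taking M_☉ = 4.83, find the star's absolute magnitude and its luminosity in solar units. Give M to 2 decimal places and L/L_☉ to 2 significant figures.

M ≈ -2.62; L/L_☉ ≈ 960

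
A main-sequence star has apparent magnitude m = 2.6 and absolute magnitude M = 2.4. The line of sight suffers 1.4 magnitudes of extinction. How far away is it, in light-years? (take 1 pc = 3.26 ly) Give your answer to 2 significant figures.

m − M = 5 log₁₀(d/10 pc) + A  ⇒  2.6 − (2.4) − 1.4 = 5 log₁₀(d/10)
-1.200 = 5 log₁₀(d/10)
log₁₀ d = (m − M − A)/5 + 1 = 0.7600
d = 10^0.7600 = 5.754 pc
= 18.76 ly

d ≈ 19 ly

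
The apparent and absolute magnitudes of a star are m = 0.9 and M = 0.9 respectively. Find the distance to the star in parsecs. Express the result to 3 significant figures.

d ≈ 10.0 pc

μ = m − M = 0.000
m − M = 5 log₁₀ d − 5
log₁₀ d = (m − M)/5 + 1 = 1.0000
d = 10^1.0000 = 10.00 pc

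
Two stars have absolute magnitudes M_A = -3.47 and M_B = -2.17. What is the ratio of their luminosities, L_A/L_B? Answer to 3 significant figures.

ΔM = M_A − M_B = -1.30
L_A/L_B = 10^(−0.4 ΔM) = 10^0.520 = 3.311

L_A/L_B ≈ 3.31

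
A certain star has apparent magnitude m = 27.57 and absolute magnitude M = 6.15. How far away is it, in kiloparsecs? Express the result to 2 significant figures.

d ≈ 190 kpc

Distance modulus: m − M = 27.57 − (6.15) = 21.420
m − M = 5 log₁₀ d − 5
log₁₀ d = (m − M)/5 + 1 = 5.2840
d = 10^5.2840 = 192300 pc
= 192.3 kpc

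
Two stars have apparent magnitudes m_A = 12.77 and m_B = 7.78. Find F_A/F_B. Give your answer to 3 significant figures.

F_A/F_B ≈ 0.0101

Δm = 12.77 − (7.78) = 4.99
Flux ratio = 10^(−0.4 Δm) = 10^(−0.4 × 4.99) = 10^-1.996 = 0.01009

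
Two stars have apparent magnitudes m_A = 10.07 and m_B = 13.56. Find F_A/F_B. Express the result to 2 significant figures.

F_A/F_B ≈ 25

Magnitude difference = -3.49
Flux ratio = 10^(−0.4 Δm) = 10^(−0.4 × -3.49) = 10^1.396 = 24.89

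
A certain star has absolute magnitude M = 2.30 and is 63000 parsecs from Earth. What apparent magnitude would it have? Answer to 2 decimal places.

m = M + 5 log₁₀ d − 5 = 2.30 + 5·4.7993 − 5 = 21.297

m ≈ 21.30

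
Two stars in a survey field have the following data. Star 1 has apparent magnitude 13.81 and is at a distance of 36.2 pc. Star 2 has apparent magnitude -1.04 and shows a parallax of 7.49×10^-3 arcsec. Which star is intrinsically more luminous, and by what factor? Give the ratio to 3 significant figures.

Star 2 is more luminous, by a factor of 1.18×10^7.

Star 1: M = m − 5 log₁₀ d + 5 = 13.81 − 5·1.5587 + 5 = 11.016
Star 2: d = 1/p = 1/7.49×10^-3″ = 133.5 pc
Star 2: M = m − 5 log₁₀ d + 5 = -1.04 − 5·2.1255 + 5 = -6.668
ΔM = M_1 − M_2 = 11.016 − (-6.668) = 17.684; smaller M is more luminous → Star 2.
L ratio = 10^(0.4 |ΔM|) = 10^7.074 = 1.185×10^7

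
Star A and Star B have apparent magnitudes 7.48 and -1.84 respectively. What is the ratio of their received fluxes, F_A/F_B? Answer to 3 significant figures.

Magnitude difference = 9.32
Flux ratio = 10^(−0.4 Δm) = 10^(−0.4 × 9.32) = 10^-3.728 = 1.871×10^-4

F_A/F_B ≈ 1.87×10^-4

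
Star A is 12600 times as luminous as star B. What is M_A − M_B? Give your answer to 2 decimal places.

M_A − M_B ≈ -10.25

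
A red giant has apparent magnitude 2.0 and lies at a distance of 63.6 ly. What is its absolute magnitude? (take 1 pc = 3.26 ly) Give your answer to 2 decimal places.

d = 63.6 ly / 3.26 = 19.51 pc
5 log₁₀(d/10 pc) = 5 log₁₀(19.51) − 5 = 1.451
M = m − 5 log₁₀(d/10) = 2.0 − 1.451 = 0.549

M ≈ 0.55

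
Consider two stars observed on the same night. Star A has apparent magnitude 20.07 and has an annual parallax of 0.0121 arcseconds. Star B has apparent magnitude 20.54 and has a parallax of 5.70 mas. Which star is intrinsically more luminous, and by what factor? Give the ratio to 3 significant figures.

Star A: d = 1/p = 1/0.0121″ = 82.64 pc
Star A: M = m − 5 log₁₀ d + 5 = 20.07 − 5·1.9172 + 5 = 15.484
Star B: p = 5.70 mas = 5.70×10^-3″ → d = 1/p = 175.4 pc
Star B: M = m − 5 log₁₀ d + 5 = 20.54 − 5·2.2441 + 5 = 14.319
ΔM = M_A − M_B = 15.484 − (14.319) = 1.165; smaller M is more luminous → Star B.
L ratio = 10^(0.4 |ΔM|) = 10^0.466 = 2.923

Star B is more luminous, by a factor of 2.92.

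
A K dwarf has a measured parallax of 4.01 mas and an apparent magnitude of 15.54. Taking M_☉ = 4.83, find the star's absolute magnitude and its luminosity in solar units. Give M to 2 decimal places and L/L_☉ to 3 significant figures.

M ≈ 8.56; L/L_☉ ≈ 0.0323

d = 1/p = 1000/4.01 mas = 249.4 pc
M = m − 5 log₁₀ d + 5 = 15.54 − 5·2.3969 + 5 = 8.556
M − M_☉ = 8.556 − 4.83 = 3.726
L/L_☉ = 10^(−0.4 × 3.726) = 0.03234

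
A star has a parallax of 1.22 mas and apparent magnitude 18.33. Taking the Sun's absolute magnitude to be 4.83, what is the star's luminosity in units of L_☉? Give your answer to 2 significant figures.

d = 1/p = 1000/1.22 mas = 819.7 pc
M = m − 5 log₁₀ d + 5 = 18.33 − 5·2.9136 + 5 = 8.762
M − M_☉ = 8.762 − 4.83 = 3.932
L/L_☉ = 10^(−0.4 × 3.932) = 0.02675

L/L_☉ ≈ 0.027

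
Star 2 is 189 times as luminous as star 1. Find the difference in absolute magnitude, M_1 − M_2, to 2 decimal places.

Pogson: ΔM = −2.5 log₁₀(ratio) = −2.5 log₁₀(189) = −2.5 × 2.2765 = -5.691
Star 2 is brighter so has the smaller magnitude: M_1 − M_2 is positive.

M_1 − M_2 ≈ 5.69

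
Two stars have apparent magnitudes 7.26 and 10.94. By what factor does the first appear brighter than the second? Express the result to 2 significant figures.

30

Δm = 7.26 − (10.94) = -3.68
Flux ratio = 10^(−0.4 Δm) = 10^(−0.4 × -3.68) = 10^1.472 = 29.65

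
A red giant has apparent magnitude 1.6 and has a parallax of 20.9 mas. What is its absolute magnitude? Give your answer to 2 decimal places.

p = 20.9 mas = 0.0209″ → d = 1/p = 47.85 pc
5 log₁₀(d/10 pc) = 5 log₁₀(47.85) − 5 = 3.399
M = m − 5 log₁₀(d/10) = 1.6 − 3.399 = -1.799

M ≈ -1.80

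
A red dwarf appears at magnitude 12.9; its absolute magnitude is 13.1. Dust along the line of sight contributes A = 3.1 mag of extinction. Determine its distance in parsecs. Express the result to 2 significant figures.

d ≈ 2.2 pc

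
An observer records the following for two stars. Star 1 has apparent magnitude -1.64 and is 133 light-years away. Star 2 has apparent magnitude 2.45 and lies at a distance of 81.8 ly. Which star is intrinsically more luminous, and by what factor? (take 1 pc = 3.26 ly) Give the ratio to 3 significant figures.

Star 1 is more luminous, by a factor of 114.

Star 1: d = 133 ly / 3.26 = 40.80 pc
Star 1: M = m − 5 log₁₀ d + 5 = -1.64 − 5·1.6106 + 5 = -4.693
Star 2: d = 81.8 ly / 3.26 = 25.09 pc
Star 2: M = m − 5 log₁₀ d + 5 = 2.45 − 5·1.3995 + 5 = 0.452
ΔM = M_1 − M_2 = -4.693 − (0.452) = -5.145; smaller M is more luminous → Star 1.
L ratio = 10^(0.4 |ΔM|) = 10^2.058 = 114.3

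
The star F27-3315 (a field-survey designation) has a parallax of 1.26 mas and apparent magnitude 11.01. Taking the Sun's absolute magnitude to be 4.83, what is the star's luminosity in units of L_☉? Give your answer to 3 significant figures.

d = 1/p = 1000/1.26 mas = 793.7 pc
M = m − 5 log₁₀ d + 5 = 11.01 − 5·2.8996 + 5 = 1.512
M − M_☉ = 1.512 − 4.83 = -3.318
L/L_☉ = 10^(−0.4 × -3.318) = 21.25

L/L_☉ ≈ 21.2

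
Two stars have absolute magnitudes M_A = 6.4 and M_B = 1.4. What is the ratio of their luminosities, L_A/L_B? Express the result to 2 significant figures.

L_A/L_B ≈ 0.010

ΔM = M_A − M_B = 5.0
L_A/L_B = 10^(−0.4 ΔM) = 10^-2.000 = 0.01000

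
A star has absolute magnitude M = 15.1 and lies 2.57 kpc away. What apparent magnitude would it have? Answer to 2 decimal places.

m ≈ 27.15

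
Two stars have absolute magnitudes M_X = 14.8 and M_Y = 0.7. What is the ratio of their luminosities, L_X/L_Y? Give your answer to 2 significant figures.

L_X/L_Y ≈ 2.3×10^-6

ΔM = M_X − M_Y = 14.1
L_X/L_Y = 10^(−0.4 ΔM) = 10^-5.640 = 2.291×10^-6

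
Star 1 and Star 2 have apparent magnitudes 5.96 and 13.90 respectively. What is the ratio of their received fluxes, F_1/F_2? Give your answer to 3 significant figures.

F_1/F_2 ≈ 1500

Magnitude difference = -7.94
Flux ratio = 10^(−0.4 Δm) = 10^(−0.4 × -7.94) = 10^3.176 = 1500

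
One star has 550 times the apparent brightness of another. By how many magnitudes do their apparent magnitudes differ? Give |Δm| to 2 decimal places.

|Δm| ≈ 6.85

Pogson: Δm = −2.5 log₁₀(ratio) = −2.5 log₁₀(550) = −2.5 × 2.7404 = -6.851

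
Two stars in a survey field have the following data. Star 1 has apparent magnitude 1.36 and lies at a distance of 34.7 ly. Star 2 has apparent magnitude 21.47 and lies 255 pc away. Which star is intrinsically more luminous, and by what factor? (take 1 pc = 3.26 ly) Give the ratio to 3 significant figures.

Star 1: d = 34.7 ly / 3.26 = 10.64 pc
Star 1: M = m − 5 log₁₀ d + 5 = 1.36 − 5·1.0271 + 5 = 1.224
Star 2: M = m − 5 log₁₀ d + 5 = 21.47 − 5·2.4065 + 5 = 14.437
ΔM = M_1 − M_2 = 1.224 − (14.437) = -13.213; smaller M is more luminous → Star 1.
L ratio = 10^(0.4 |ΔM|) = 10^5.285 = 192800

Star 1 is more luminous, by a factor of 193000.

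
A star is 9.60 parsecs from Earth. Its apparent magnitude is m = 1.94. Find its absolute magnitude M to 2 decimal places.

M ≈ 2.03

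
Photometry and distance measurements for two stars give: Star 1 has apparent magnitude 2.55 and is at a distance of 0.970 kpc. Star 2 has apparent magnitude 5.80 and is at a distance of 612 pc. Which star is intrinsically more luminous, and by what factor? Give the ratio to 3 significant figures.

Star 1: d = 0.970 kpc = 970.0 pc
Star 1: M = m − 5 log₁₀ d + 5 = 2.55 − 5·2.9868 + 5 = -7.384
Star 2: M = m − 5 log₁₀ d + 5 = 5.80 − 5·2.7868 + 5 = -3.134
ΔM = M_1 − M_2 = -7.384 − (-3.134) = -4.250; smaller M is more luminous → Star 1.
L ratio = 10^(0.4 |ΔM|) = 10^1.700 = 50.12

Star 1 is more luminous, by a factor of 50.1.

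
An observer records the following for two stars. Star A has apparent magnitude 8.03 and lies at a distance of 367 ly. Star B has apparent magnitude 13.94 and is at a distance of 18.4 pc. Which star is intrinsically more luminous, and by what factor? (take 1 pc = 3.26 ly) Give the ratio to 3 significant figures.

Star A: d = 367 ly / 3.26 = 112.6 pc
Star A: M = m − 5 log₁₀ d + 5 = 8.03 − 5·2.0514 + 5 = 2.773
Star B: M = m − 5 log₁₀ d + 5 = 13.94 − 5·1.2648 + 5 = 12.616
ΔM = M_A − M_B = 2.773 − (12.616) = -9.843; smaller M is more luminous → Star A.
L ratio = 10^(0.4 |ΔM|) = 10^3.937 = 8655

Star A is more luminous, by a factor of 8650.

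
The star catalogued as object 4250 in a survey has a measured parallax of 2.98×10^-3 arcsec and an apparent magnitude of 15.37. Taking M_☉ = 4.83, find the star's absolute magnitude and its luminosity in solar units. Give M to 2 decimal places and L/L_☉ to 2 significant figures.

d = 1/p = 1/2.98×10^-3″ = 335.6 pc
M = m − 5 log₁₀ d + 5 = 15.37 − 5·2.5258 + 5 = 7.741
M − M_☉ = 7.741 − 4.83 = 2.911
L/L_☉ = 10^(−0.4 × 2.911) = 0.06848

M ≈ 7.74; L/L_☉ ≈ 0.068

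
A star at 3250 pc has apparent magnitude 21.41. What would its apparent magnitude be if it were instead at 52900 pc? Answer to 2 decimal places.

m ≈ 27.47

Flux ∝ 1/d², so Δm = 5 log₁₀(d₂/d₁) = 5 log₁₀(52900/3250) = 6.058
m₂ = m₁ + Δm = 21.41 + (6.058) = 27.468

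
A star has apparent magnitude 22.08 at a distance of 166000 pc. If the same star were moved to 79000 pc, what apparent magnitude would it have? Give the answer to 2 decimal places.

Flux ∝ 1/d², so Δm = 5 log₁₀(d₂/d₁) = 5 log₁₀(79000/166000) = -1.612
m₂ = m₁ + Δm = 22.08 + (-1.612) = 20.468

m ≈ 20.47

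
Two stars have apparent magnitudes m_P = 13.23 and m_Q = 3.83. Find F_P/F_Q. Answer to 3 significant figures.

Magnitude difference = 9.40
Flux ratio = 10^(−0.4 Δm) = 10^(−0.4 × 9.40) = 10^-3.760 = 1.738×10^-4

F_P/F_Q ≈ 1.74×10^-4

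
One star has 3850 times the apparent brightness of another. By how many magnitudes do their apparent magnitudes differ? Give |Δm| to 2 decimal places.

Pogson: Δm = −2.5 log₁₀(ratio) = −2.5 log₁₀(3850) = −2.5 × 3.5855 = -8.964

|Δm| ≈ 8.96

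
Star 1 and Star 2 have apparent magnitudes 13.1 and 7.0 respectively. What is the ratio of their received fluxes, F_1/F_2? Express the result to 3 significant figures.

F_1/F_2 ≈ 3.63×10^-3

Δm = 13.1 − (7.0) = 6.1
Flux ratio = 10^(−0.4 Δm) = 10^(−0.4 × 6.1) = 10^-2.440 = 3.631×10^-3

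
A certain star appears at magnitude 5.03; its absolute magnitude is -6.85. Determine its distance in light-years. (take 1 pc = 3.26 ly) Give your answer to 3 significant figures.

μ = m − M = 11.880
m − M = 5 log₁₀ d − 5
log₁₀ d = (m − M)/5 + 1 = 3.3760
d = 10^3.3760 = 2377 pc
= 7748 ly

d ≈ 7750 ly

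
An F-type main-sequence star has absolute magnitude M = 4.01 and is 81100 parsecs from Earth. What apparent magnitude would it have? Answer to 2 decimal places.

m ≈ 23.56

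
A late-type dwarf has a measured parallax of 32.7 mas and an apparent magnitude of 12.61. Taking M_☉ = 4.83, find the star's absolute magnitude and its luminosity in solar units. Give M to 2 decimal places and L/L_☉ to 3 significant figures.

d = 1/p = 1000/32.7 mas = 30.58 pc
M = m − 5 log₁₀ d + 5 = 12.61 − 5·1.4855 + 5 = 10.183
M − M_☉ = 10.183 − 4.83 = 5.353
L/L_☉ = 10^(−0.4 × 5.353) = 7.226×10^-3

M ≈ 10.18; L/L_☉ ≈ 7.23×10^-3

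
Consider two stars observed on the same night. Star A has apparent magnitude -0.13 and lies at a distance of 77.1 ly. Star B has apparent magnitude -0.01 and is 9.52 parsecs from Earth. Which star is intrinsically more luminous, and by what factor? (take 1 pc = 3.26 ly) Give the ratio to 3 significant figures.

Star A is more luminous, by a factor of 6.89.

Star A: d = 77.1 ly / 3.26 = 23.65 pc
Star A: M = m − 5 log₁₀ d + 5 = -0.13 − 5·1.3738 + 5 = -1.999
Star B: M = m − 5 log₁₀ d + 5 = -0.01 − 5·0.9786 + 5 = 0.097
ΔM = M_A − M_B = -1.999 − (0.097) = -2.096; smaller M is more luminous → Star A.
L ratio = 10^(0.4 |ΔM|) = 10^0.838 = 6.893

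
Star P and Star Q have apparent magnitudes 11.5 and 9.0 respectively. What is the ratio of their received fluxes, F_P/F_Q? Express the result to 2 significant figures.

F_P/F_Q ≈ 0.10

Δm = 11.5 − (9.0) = 2.5
Flux ratio = 10^(−0.4 Δm) = 10^(−0.4 × 2.5) = 10^-1.000 = 0.1000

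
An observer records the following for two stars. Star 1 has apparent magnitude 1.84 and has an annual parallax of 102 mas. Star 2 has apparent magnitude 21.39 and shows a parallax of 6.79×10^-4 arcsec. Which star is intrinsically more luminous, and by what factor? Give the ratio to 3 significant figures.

Star 1: p = 102 mas = 0.102″ → d = 1/p = 9.804 pc
Star 1: M = m − 5 log₁₀ d + 5 = 1.84 − 5·0.9914 + 5 = 1.883
Star 2: d = 1/p = 1/6.79×10^-4″ = 1473 pc
Star 2: M = m − 5 log₁₀ d + 5 = 21.39 − 5·3.1681 + 5 = 10.549
ΔM = M_1 − M_2 = 1.883 − (10.549) = -8.666; smaller M is more luminous → Star 1.
L ratio = 10^(0.4 |ΔM|) = 10^3.467 = 2928

Star 1 is more luminous, by a factor of 2930.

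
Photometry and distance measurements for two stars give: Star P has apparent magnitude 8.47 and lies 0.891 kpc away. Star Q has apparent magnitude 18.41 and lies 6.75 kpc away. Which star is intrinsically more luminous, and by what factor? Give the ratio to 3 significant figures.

Star P: d = 0.891 kpc = 891.0 pc
Star P: M = m − 5 log₁₀ d + 5 = 8.47 − 5·2.9499 + 5 = -1.279
Star Q: d = 6.75 kpc = 6750 pc
Star Q: M = m − 5 log₁₀ d + 5 = 18.41 − 5·3.8293 + 5 = 4.263
ΔM = M_P − M_Q = -1.279 − (4.263) = -5.543; smaller M is more luminous → Star P.
L ratio = 10^(0.4 |ΔM|) = 10^2.217 = 164.9

Star P is more luminous, by a factor of 165.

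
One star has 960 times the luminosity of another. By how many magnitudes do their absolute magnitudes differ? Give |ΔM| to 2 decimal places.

|ΔM| ≈ 7.46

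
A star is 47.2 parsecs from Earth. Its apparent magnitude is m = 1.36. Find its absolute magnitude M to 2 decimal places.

M ≈ -2.01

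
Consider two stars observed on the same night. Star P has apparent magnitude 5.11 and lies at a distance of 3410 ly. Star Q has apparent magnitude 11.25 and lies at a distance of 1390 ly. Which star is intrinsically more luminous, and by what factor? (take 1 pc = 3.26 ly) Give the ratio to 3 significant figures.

Star P: d = 3410 ly / 3.26 = 1046 pc
Star P: M = m − 5 log₁₀ d + 5 = 5.11 − 5·3.0195 + 5 = -4.988
Star Q: d = 1390 ly / 3.26 = 426.4 pc
Star Q: M = m − 5 log₁₀ d + 5 = 11.25 − 5·2.6298 + 5 = 3.101
ΔM = M_P − M_Q = -4.988 − (3.101) = -8.089; smaller M is more luminous → Star P.
L ratio = 10^(0.4 |ΔM|) = 10^3.235 = 1720

Star P is more luminous, by a factor of 1720.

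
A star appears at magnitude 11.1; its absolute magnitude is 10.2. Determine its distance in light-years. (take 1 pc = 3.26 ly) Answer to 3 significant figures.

d ≈ 49.3 ly

μ = m − M = 0.900
m − M = 5 log₁₀ d − 5
log₁₀ d = (m − M)/5 + 1 = 1.1800
d = 10^1.1800 = 15.14 pc
= 49.34 ly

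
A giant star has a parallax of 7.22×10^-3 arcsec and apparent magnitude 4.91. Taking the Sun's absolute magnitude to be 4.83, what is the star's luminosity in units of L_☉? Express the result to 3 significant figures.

d = 1/p = 1/7.22×10^-3″ = 138.5 pc
M = m − 5 log₁₀ d + 5 = 4.91 − 5·2.1415 + 5 = -0.797
M − M_☉ = -0.797 − 4.83 = -5.627
L/L_☉ = 10^(−0.4 × -5.627) = 178.2

L/L_☉ ≈ 178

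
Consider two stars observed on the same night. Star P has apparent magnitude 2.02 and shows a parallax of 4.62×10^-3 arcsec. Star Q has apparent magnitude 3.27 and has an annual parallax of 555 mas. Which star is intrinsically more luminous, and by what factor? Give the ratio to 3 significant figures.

Star P: d = 1/p = 1/4.62×10^-3″ = 216.5 pc
Star P: M = m − 5 log₁₀ d + 5 = 2.02 − 5·2.3354 + 5 = -4.657
Star Q: p = 555 mas = 0.555″ → d = 1/p = 1.802 pc
Star Q: M = m − 5 log₁₀ d + 5 = 3.27 − 5·0.2557 + 5 = 6.991
ΔM = M_P − M_Q = -4.657 − (6.991) = -11.648; smaller M is more luminous → Star P.
L ratio = 10^(0.4 |ΔM|) = 10^4.659 = 45640

Star P is more luminous, by a factor of 45600.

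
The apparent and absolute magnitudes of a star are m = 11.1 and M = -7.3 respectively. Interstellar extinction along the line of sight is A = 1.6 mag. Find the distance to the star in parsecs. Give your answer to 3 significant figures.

d ≈ 22900 pc

m − M = 5 log₁₀(d/10 pc) + A  ⇒  11.1 − (-7.3) − 1.6 = 5 log₁₀(d/10)
16.800 = 5 log₁₀(d/10)
log₁₀ d = (m − M − A)/5 + 1 = 4.3600
d = 10^4.3600 = 22910 pc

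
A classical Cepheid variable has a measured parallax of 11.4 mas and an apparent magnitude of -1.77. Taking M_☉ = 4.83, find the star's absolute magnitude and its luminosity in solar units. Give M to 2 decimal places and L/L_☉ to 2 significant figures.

d = 1/p = 1000/11.4 mas = 87.72 pc
M = m − 5 log₁₀ d + 5 = -1.77 − 5·1.9431 + 5 = -6.485
M − M_☉ = -6.485 − 4.83 = -11.315
L/L_☉ = 10^(−0.4 × -11.315) = 33590

M ≈ -6.49; L/L_☉ ≈ 34000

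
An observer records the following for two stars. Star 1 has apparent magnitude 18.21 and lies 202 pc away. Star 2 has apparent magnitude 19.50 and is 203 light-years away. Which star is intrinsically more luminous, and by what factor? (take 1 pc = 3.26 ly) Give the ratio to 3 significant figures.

Star 1: M = m − 5 log₁₀ d + 5 = 18.21 − 5·2.3054 + 5 = 11.683
Star 2: d = 203 ly / 3.26 = 62.27 pc
Star 2: M = m − 5 log₁₀ d + 5 = 19.50 − 5·1.7943 + 5 = 15.529
ΔM = M_1 − M_2 = 11.683 − (15.529) = -3.845; smaller M is more luminous → Star 1.
L ratio = 10^(0.4 |ΔM|) = 10^1.538 = 34.53

Star 1 is more luminous, by a factor of 34.5.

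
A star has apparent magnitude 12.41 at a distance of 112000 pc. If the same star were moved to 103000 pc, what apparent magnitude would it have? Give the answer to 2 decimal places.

m ≈ 12.23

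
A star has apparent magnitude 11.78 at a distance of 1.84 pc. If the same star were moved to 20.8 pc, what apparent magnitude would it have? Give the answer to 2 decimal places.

Flux ∝ 1/d², so Δm = 5 log₁₀(d₂/d₁) = 5 log₁₀(20.8/1.84) = 5.266
m₂ = m₁ + Δm = 11.78 + (5.266) = 17.046

m ≈ 17.05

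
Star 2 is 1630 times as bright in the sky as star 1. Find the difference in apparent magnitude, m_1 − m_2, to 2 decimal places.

Pogson: Δm = −2.5 log₁₀(ratio) = −2.5 log₁₀(1630) = −2.5 × 3.2122 = -8.030
Star 2 is brighter so has the smaller magnitude: m_1 − m_2 is positive.

m_1 − m_2 ≈ 8.03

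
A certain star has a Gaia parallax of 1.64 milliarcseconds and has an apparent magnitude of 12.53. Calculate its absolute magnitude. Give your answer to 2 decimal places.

p = 1.64 mas = 1.64×10^-3″ → d = 1/p = 609.8 pc
5 log₁₀(d/10 pc) = 5 log₁₀(609.8) − 5 = 8.926
M = m − 5 log₁₀(d/10) = 12.53 − 8.926 = 3.604

M ≈ 3.60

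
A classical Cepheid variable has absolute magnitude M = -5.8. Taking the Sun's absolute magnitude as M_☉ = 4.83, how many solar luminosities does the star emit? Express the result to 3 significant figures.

M − M_☉ = -5.8 − 4.83 = -10.630
L/L_☉ = 10^(−0.4 (M − M_☉)) = 10^4.252 = 17860

L/L_☉ ≈ 17900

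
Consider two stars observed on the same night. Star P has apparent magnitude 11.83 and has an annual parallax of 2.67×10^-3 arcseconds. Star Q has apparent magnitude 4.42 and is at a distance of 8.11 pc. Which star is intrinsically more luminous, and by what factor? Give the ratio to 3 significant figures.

Star P is more luminous, by a factor of 2.32.

Star P: d = 1/p = 1/2.67×10^-3″ = 374.5 pc
Star P: M = m − 5 log₁₀ d + 5 = 11.83 − 5·2.5735 + 5 = 3.963
Star Q: M = m − 5 log₁₀ d + 5 = 4.42 − 5·0.9090 + 5 = 4.875
ΔM = M_P − M_Q = 3.963 − (4.875) = -0.912; smaller M is more luminous → Star P.
L ratio = 10^(0.4 |ΔM|) = 10^0.365 = 2.317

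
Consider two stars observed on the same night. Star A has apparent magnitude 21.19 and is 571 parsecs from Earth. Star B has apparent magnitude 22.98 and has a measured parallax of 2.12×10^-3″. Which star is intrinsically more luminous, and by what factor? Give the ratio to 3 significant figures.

Star A is more luminous, by a factor of 7.62.

Star A: M = m − 5 log₁₀ d + 5 = 21.19 − 5·2.7566 + 5 = 12.407
Star B: d = 1/p = 1/2.12×10^-3″ = 471.7 pc
Star B: M = m − 5 log₁₀ d + 5 = 22.98 − 5·2.6737 + 5 = 14.612
ΔM = M_A − M_B = 12.407 − (14.612) = -2.205; smaller M is more luminous → Star A.
L ratio = 10^(0.4 |ΔM|) = 10^0.882 = 7.620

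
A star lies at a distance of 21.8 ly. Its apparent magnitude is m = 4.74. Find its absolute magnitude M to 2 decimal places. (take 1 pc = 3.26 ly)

d = 21.8 ly / 3.26 = 6.687 pc
5 log₁₀(d/10 pc) = 5 log₁₀(6.687) − 5 = -0.874
M = m − 5 log₁₀(d/10) = 4.74 + 0.874 = 5.614

M ≈ 5.61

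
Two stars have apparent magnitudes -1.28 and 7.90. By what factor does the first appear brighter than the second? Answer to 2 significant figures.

4700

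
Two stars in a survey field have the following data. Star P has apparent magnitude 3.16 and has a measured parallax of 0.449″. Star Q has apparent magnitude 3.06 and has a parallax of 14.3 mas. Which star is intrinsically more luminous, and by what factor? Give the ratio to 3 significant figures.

Star Q is more luminous, by a factor of 1080.

Star P: d = 1/p = 1/0.449″ = 2.227 pc
Star P: M = m − 5 log₁₀ d + 5 = 3.16 − 5·0.3478 + 5 = 6.421
Star Q: p = 14.3 mas = 0.0143″ → d = 1/p = 69.93 pc
Star Q: M = m − 5 log₁₀ d + 5 = 3.06 − 5·1.8447 + 5 = -1.163
ΔM = M_P − M_Q = 6.421 − (-1.163) = 7.585; smaller M is more luminous → Star Q.
L ratio = 10^(0.4 |ΔM|) = 10^3.034 = 1081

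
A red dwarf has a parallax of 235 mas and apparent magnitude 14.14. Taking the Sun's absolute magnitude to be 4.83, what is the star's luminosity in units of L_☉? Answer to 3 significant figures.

L/L_☉ ≈ 3.42×10^-5

d = 1/p = 1000/235 mas = 4.255 pc
M = m − 5 log₁₀ d + 5 = 14.14 − 5·0.6289 + 5 = 15.995
M − M_☉ = 15.995 − 4.83 = 11.165
L/L_☉ = 10^(−0.4 × 11.165) = 3.419×10^-5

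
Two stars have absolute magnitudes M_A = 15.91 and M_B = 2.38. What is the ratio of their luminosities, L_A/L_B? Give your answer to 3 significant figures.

L_A/L_B ≈ 3.87×10^-6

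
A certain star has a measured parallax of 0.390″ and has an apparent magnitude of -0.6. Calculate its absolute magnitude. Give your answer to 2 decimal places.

d = 1/p = 1/0.390″ = 2.564 pc
5 log₁₀(d/10 pc) = 5 log₁₀(2.564) − 5 = -2.955
M = m − 5 log₁₀(d/10) = -0.6 + 2.955 = 2.355

M ≈ 2.36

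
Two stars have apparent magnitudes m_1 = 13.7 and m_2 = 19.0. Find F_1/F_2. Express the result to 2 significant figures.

Δm = 13.7 − (19.0) = -5.3
Flux ratio = 10^(−0.4 Δm) = 10^(−0.4 × -5.3) = 10^2.120 = 131.8

F_1/F_2 ≈ 130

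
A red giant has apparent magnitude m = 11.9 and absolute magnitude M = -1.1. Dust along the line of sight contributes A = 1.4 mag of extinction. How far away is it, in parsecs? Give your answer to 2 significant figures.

d ≈ 2100 pc

m − M = 5 log₁₀(d/10 pc) + A  ⇒  11.9 − (-1.1) − 1.4 = 5 log₁₀(d/10)
11.600 = 5 log₁₀(d/10)
log₁₀ d = (m − M − A)/5 + 1 = 3.3200
d = 10^3.3200 = 2089 pc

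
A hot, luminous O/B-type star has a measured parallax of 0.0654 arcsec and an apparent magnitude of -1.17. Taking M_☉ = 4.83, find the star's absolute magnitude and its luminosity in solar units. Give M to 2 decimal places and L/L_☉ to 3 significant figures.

M ≈ -2.09; L/L_☉ ≈ 587

d = 1/p = 1/0.0654″ = 15.29 pc
M = m − 5 log₁₀ d + 5 = -1.17 − 5·1.1844 + 5 = -2.092
M − M_☉ = -2.092 − 4.83 = -6.922
L/L_☉ = 10^(−0.4 × -6.922) = 587.3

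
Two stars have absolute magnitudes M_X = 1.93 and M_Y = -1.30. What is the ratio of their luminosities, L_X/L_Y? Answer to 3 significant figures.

L_X/L_Y ≈ 0.0511

ΔM = M_X − M_Y = 3.23
L_X/L_Y = 10^(−0.4 ΔM) = 10^-1.292 = 0.05105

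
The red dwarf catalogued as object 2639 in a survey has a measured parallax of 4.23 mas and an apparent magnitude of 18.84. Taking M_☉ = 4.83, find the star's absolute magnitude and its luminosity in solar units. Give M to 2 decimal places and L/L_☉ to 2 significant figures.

M ≈ 11.97; L/L_☉ ≈ 1.4×10^-3

d = 1/p = 1000/4.23 mas = 236.4 pc
M = m − 5 log₁₀ d + 5 = 18.84 − 5·2.3737 + 5 = 11.972
M − M_☉ = 11.972 − 4.83 = 7.142
L/L_☉ = 10^(−0.4 × 7.142) = 1.391×10^-3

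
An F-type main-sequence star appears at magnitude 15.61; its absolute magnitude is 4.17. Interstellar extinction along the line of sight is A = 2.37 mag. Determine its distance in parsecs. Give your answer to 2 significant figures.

d ≈ 650 pc

m − M = 5 log₁₀(d/10 pc) + A  ⇒  15.61 − (4.17) − 2.37 = 5 log₁₀(d/10)
9.070 = 5 log₁₀(d/10)
log₁₀ d = (m − M − A)/5 + 1 = 2.8140
d = 10^2.8140 = 651.6 pc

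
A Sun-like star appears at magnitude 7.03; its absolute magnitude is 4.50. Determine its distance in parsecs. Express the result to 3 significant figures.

d ≈ 32.1 pc

Distance modulus: m − M = 7.03 − (4.50) = 2.530
m − M = 5 log₁₀ d − 5
log₁₀ d = (m − M)/5 + 1 = 1.5060
d = 10^1.5060 = 32.06 pc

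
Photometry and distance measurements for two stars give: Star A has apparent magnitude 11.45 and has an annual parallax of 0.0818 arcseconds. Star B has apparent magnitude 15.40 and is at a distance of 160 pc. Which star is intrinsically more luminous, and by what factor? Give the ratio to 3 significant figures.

Star A: d = 1/p = 1/0.0818″ = 12.22 pc
Star A: M = m − 5 log₁₀ d + 5 = 11.45 − 5·1.0872 + 5 = 11.014
Star B: M = m − 5 log₁₀ d + 5 = 15.40 − 5·2.2041 + 5 = 9.379
ΔM = M_A − M_B = 11.014 − (9.379) = 1.634; smaller M is more luminous → Star B.
L ratio = 10^(0.4 |ΔM|) = 10^0.654 = 4.506

Star B is more luminous, by a factor of 4.51.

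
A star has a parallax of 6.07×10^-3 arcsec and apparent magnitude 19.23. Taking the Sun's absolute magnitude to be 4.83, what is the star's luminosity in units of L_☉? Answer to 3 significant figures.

d = 1/p = 1/6.07×10^-3″ = 164.7 pc
M = m − 5 log₁₀ d + 5 = 19.23 − 5·2.2168 + 5 = 13.146
M − M_☉ = 13.146 − 4.83 = 8.316
L/L_☉ = 10^(−0.4 × 8.316) = 4.717×10^-4

L/L_☉ ≈ 4.72×10^-4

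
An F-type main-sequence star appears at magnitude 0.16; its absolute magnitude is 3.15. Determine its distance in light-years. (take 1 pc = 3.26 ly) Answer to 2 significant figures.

d ≈ 8.2 ly

μ = m − M = -2.990
m − M = 5 log₁₀ d − 5
log₁₀ d = (m − M)/5 + 1 = 0.4020
d = 10^0.4020 = 2.523 pc
= 8.227 ly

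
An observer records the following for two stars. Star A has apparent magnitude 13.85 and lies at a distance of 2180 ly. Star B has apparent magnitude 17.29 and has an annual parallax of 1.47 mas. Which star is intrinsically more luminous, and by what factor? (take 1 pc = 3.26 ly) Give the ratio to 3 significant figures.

Star A is more luminous, by a factor of 23.0.

Star A: d = 2180 ly / 3.26 = 668.7 pc
Star A: M = m − 5 log₁₀ d + 5 = 13.85 − 5·2.8252 + 5 = 4.724
Star B: p = 1.47 mas = 1.47×10^-3″ → d = 1/p = 680.3 pc
Star B: M = m − 5 log₁₀ d + 5 = 17.29 − 5·2.8327 + 5 = 8.127
ΔM = M_A − M_B = 4.724 − (8.127) = -3.403; smaller M is more luminous → Star A.
L ratio = 10^(0.4 |ΔM|) = 10^1.361 = 22.97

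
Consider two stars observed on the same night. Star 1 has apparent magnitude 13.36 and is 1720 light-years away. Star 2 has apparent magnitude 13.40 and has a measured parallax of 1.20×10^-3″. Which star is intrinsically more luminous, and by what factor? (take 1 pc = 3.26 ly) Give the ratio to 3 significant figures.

Star 2 is more luminous, by a factor of 2.40.

Star 1: d = 1720 ly / 3.26 = 527.6 pc
Star 1: M = m − 5 log₁₀ d + 5 = 13.36 − 5·2.7223 + 5 = 4.748
Star 2: d = 1/p = 1/1.20×10^-3″ = 833.3 pc
Star 2: M = m − 5 log₁₀ d + 5 = 13.40 − 5·2.9208 + 5 = 3.796
ΔM = M_1 − M_2 = 4.748 − (3.796) = 0.953; smaller M is more luminous → Star 2.
L ratio = 10^(0.4 |ΔM|) = 10^0.381 = 2.404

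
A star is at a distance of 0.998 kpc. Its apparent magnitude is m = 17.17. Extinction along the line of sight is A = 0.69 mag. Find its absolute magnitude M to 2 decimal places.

M ≈ 6.48

d = 0.998 kpc = 998.0 pc
5 log₁₀(d/10 pc) = 5 log₁₀(998.0) − 5 = 9.996
M = m − 5 log₁₀(d/10) − A = 17.17 − 9.996 − 0.69 = 6.484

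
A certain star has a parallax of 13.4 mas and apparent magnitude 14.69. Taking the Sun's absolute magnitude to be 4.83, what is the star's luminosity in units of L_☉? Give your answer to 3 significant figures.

L/L_☉ ≈ 6.34×10^-3

d = 1/p = 1000/13.4 mas = 74.63 pc
M = m − 5 log₁₀ d + 5 = 14.69 − 5·1.8729 + 5 = 10.326
M − M_☉ = 10.326 − 4.83 = 5.496
L/L_☉ = 10^(−0.4 × 5.496) = 6.336×10^-3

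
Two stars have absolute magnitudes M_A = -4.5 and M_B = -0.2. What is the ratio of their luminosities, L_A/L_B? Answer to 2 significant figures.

ΔM = M_A − M_B = -4.3
L_A/L_B = 10^(−0.4 ΔM) = 10^1.720 = 52.48

L_A/L_B ≈ 52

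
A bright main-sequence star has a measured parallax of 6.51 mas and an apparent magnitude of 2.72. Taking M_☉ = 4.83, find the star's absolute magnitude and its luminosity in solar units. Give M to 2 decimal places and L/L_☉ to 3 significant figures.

M ≈ -3.21; L/L_☉ ≈ 1650

d = 1/p = 1000/6.51 mas = 153.6 pc
M = m − 5 log₁₀ d + 5 = 2.72 − 5·2.1864 + 5 = -3.212
M − M_☉ = -3.212 − 4.83 = -8.042
L/L_☉ = 10^(−0.4 × -8.042) = 1648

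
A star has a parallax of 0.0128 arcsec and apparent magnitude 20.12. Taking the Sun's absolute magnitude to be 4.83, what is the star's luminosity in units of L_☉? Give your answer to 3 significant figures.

L/L_☉ ≈ 4.67×10^-5

d = 1/p = 1/0.0128″ = 78.12 pc
M = m − 5 log₁₀ d + 5 = 20.12 − 5·1.8928 + 5 = 15.656
M − M_☉ = 15.656 − 4.83 = 10.826
L/L_☉ = 10^(−0.4 × 10.826) = 4.673×10^-5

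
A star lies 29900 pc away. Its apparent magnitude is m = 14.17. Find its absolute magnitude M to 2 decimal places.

M ≈ -3.21

5 log₁₀(d/10 pc) = 5 log₁₀(29900) − 5 = 17.378
M = m − 5 log₁₀(d/10) = 14.17 − 17.378 = -3.208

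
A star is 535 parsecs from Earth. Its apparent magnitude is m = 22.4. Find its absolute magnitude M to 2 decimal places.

5 log₁₀(d/10 pc) = 5 log₁₀(535.0) − 5 = 8.642
M = m − 5 log₁₀(d/10) = 22.4 − 8.642 = 13.758

M ≈ 13.76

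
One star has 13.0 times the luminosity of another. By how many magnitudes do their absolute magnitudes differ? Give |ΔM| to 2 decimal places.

|ΔM| ≈ 2.78

Pogson: ΔM = −2.5 log₁₀(ratio) = −2.5 log₁₀(13.0) = −2.5 × 1.1139 = -2.785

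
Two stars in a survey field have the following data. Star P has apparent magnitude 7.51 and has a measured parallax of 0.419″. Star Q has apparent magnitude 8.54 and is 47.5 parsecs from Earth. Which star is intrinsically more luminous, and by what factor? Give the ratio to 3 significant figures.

Star P: d = 1/p = 1/0.419″ = 2.387 pc
Star P: M = m − 5 log₁₀ d + 5 = 7.51 − 5·0.3778 + 5 = 10.621
Star Q: M = m − 5 log₁₀ d + 5 = 8.54 − 5·1.6767 + 5 = 5.157
ΔM = M_P − M_Q = 10.621 − (5.157) = 5.465; smaller M is more luminous → Star Q.
L ratio = 10^(0.4 |ΔM|) = 10^2.186 = 153.4

Star Q is more luminous, by a factor of 153.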